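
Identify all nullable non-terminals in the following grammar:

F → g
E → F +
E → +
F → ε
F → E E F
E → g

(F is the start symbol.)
A non-terminal is nullable if it can derive ε (the empty string): either it has an ε-production, or it has a production whose right-hand side consists entirely of nullable non-terminals.

ε-productions: F → ε
So F is immediately nullable.
No further non-terminal can be added: every production for the remaining non-terminals contains a terminal or a non-nullable non-terminal.
Nullable = { 'F' }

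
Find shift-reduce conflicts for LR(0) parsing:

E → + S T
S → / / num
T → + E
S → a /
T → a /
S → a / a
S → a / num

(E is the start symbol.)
Augment with E' → E and build the canonical LR(0) collection (I0 = CLOSURE({[E' → . E]}), then GOTO on every symbol after a dot until no new states appear). It has 16 states:
  I0: { [E → . + S T], [E' → . E] }  — shift
  I1: { [E → + . S T], [S → . / / num], [S → . a / a], [S → . a / num], [S → . a /] }  — shift
  I2: { [E' → E .] }  — accept
  I3: { [S → / . / num] }  — shift
  I4: { [E → + S . T], [T → . + E], [T → . a /] }  — shift
  I5: { [S → a . / a], [S → a . / num], [S → a . /] }  — shift
  I6: { [S → a / . a], [S → a / . num], [S → a / .] }  — shift, reduce
  I7: { [S → a / a .] }  — reduce
  I8: { [S → a / num .] }  — reduce
  I9: { [E → . + S T], [T → + . E] }  — shift
  I10: { [E → + S T .] }  — reduce
  I11: { [T → a . /] }  — shift
  I12: { [T → a / .] }  — reduce
  I13: { [T → + E .] }  — reduce
  I14: { [S → / / . num] }  — shift
  I15: { [S → / / num .] }  — reduce

I6 contains reduce item [S → a / .] and shift items [S → a / . a], [S → a / . num] — shift-reduce conflict.

Answer: Yes — I6: [S → a / .] vs [S → a / . a]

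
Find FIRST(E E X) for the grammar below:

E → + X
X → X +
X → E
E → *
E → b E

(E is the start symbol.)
{ '*', '+', 'b' }

FIRST sets of the non-terminals involved (from the grammar, by fixed-point iteration):
  FIRST(E) = { '*', '+', 'b' }

To compute FIRST(E E X), process the symbols left to right:
Symbol E is a non-terminal. Add FIRST(E) \ {ε} = { '*', '+', 'b' }
E is not nullable (ε ∉ FIRST(E)), so stop here.
FIRST(E E X) = { '*', '+', 'b' }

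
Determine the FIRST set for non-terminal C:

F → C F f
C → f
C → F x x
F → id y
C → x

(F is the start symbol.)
FIRST sets of the other non-terminals involved (by the same procedure, iterated to a fixed point):
  FIRST(F) = { 'f', 'id', 'x' }

From C → f:
  - f is a terminal: add 'f' and stop
From C → F x x:
  - F is a non-terminal: add FIRST(F) \ {ε} = { 'f', 'id', 'x' }
    F is not nullable, so stop
From C → x:
  - x is a terminal: add 'x' and stop

Collecting: FIRST(C) = { 'f', 'id', 'x' }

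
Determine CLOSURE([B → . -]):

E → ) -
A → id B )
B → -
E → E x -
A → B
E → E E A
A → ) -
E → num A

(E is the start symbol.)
To compute CLOSURE, for each item [A → α.Bβ] where B is a non-terminal, add [B → .γ] for all productions B → γ; repeat for the newly added items until nothing changes.

Start with: [B → . -]
The dot precedes the terminal '-', so nothing is added.

CLOSURE = { [B → . -] }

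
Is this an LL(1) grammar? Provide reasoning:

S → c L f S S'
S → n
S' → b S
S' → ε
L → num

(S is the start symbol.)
Relevant sets:
  FOLLOW(S') = { $, 'b' }

For S:
  PREDICT(S → c L f S S') = { 'c' }
  PREDICT(S → n) = { 'n' }
For S':
  PREDICT(S' → b S) = { 'b' }
  PREDICT(S' → ε) = { $, 'b' }
L has a single production, so nothing to check there.

Conflict found: Predict set conflict for S': { 'b' }
The grammar is NOT LL(1).

Answer: No. Predict set conflict for S': { 'b' }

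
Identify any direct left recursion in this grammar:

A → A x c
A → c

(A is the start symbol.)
Yes, A is left-recursive

A → A x c: LEFT RECURSIVE (starts with A)
A → c: starts with c

The grammar has direct left recursion on: A.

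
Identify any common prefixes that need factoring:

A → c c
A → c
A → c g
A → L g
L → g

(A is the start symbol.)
Yes, A has productions with common prefix 'c'

Left-factoring is needed when two productions for the same non-terminal
share a common prefix on the right-hand side.

Productions for A:
  A → c c
  A → c
  A → c g
  A → L g

Found common prefix 'c' in productions for A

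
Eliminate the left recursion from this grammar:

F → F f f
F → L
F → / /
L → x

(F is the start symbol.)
F → L F'
F → / / F'
F' → f f F'
F' → ε
L → x

F is directly left-recursive. The standard transformation for
  A → A α₁ | ... | A α_m | β₁ | ... | β_n
is
  A  → β₁ A' | ... | β_n A'
  A' → α₁ A' | ... | α_m A' | ε

F → L becomes F → L F'
F → / / becomes F → / / F'
F → F f f becomes F' → f f F'
Add F' → ε

Productions for other non-terminals are unchanged:
  L → x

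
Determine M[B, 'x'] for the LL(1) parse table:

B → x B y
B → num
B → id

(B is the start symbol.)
To find M[B, 'x'], we find productions for B where 'x' is in the predict set (PREDICT(N → α) = (FIRST(α) \ {ε}) ∪ (FOLLOW(N) if α ⇒* ε)).

B → x B y: PREDICT = { 'x' }
  'x' is in predict set, so this production goes in M[B, 'x']
B → num: PREDICT = { 'num' }
B → id: PREDICT = { 'id' }

M[B, 'x'] = B → x B y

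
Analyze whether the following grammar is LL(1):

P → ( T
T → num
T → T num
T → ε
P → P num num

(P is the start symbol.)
No. Predict set conflict for P: { '(' }

A grammar is LL(1) if for each non-terminal N with multiple productions, the predict sets of those productions are pairwise disjoint, where PREDICT(N → α) = (FIRST(α) \ {ε}) ∪ (FOLLOW(N) if α ⇒* ε).

Relevant sets:
  FIRST(P) = { '(' }
  FIRST(T) = { 'num', ε }
  FOLLOW(T) = { $, 'num' }

For P:
  PREDICT(P → '(' T) = { '(' }
  PREDICT(P → P num num) = { '(' }
For T:
  PREDICT(T → num) = { 'num' }
  PREDICT(T → T num) = { 'num' }
  PREDICT(T → ε) = { $, 'num' }

Conflict found: Predict set conflict for P: { '(' }
The grammar is NOT LL(1).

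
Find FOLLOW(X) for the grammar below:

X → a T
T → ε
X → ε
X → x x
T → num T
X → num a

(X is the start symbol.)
To compute FOLLOW(X), find every occurrence of X on a right-hand side N → α X β: add FIRST(β) \ {ε}, and if β is empty or nullable also add FOLLOW(N). Iterate to a fixed point.

X is the start symbol, so $ ∈ FOLLOW(X).
X does not occur on any right-hand side.

Taking the union: FOLLOW(X) = { $ }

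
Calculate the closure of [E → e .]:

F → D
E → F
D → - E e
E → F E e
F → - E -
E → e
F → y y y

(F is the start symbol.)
{ [E → e .] }

To compute CLOSURE, for each item [A → α.Bβ] where B is a non-terminal, add [B → .γ] for all productions B → γ; repeat for the newly added items until nothing changes.

Start with: [E → e .]
The dot is at the end, so nothing is added.

CLOSURE = { [E → e .] }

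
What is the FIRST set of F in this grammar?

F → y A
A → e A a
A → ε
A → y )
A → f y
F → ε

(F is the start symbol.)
{ 'y', ε }

To compute FIRST(F), examine every production with F on the left-hand side, reading each right-hand side left to right until a non-nullable symbol is reached.

From F → y A:
  - y is a terminal: add 'y' and stop
From F → ε:
  - ε-production, so ε ∈ FIRST(F)

Collecting: FIRST(F) = { 'y', ε }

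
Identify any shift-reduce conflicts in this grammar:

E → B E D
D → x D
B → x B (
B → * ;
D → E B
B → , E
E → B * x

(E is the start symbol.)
Augment with E' → E and build the canonical LR(0) collection (I0 = CLOSURE({[E' → . E]}), then GOTO on every symbol after a dot until no new states appear). It has 19 states:
  I0: { [B → . * ;], [B → . , E], [B → . x B (], [E → . B * x], [E → . B E D], [E' → . E] }  — shift
  I1: { [B → * . ;] }  — shift
  I2: { [B → , . E], [B → . * ;], [B → . , E], [B → . x B (], [E → . B * x], [E → . B E D] }  — shift
  I3: { [B → . * ;], [B → . , E], [B → . x B (], [E → . B * x], [E → . B E D], [E → B . * x], [E → B . E D] }  — shift
  I4: { [E' → E .] }  — accept
  I5: { [B → . * ;], [B → . , E], [B → . x B (], [B → x . B (] }  — shift
  I6: { [B → x B . (] }  — shift
  I7: { [B → x B ( .] }  — reduce
  I8: { [B → * . ;], [E → B * . x] }  — shift
  I9: { [B → . * ;], [B → . , E], [B → . x B (], [D → . E B], [D → . x D], [E → . B * x], [E → . B E D], [E → B E . D] }  — shift
  I10: { [E → B E D .] }  — reduce
  I11: { [B → . * ;], [B → . , E], [B → . x B (], [D → E . B] }  — shift
  I12: { [B → . * ;], [B → . , E], [B → . x B (], [B → x . B (], [D → . E B], [D → . x D], [D → x . D], [E → . B * x], [E → . B E D] }  — shift
  I13: { [B → . * ;], [B → . , E], [B → . x B (], [B → x B . (], [E → . B * x], [E → . B E D], [E → B . * x], [E → B . E D] }  — shift
  I14: { [D → x D .] }  — reduce
  I15: { [D → E B .] }  — reduce
  I16: { [B → * ; .] }  — reduce
  I17: { [E → B * x .] }  — reduce
  I18: { [B → , E .] }  — reduce

No state contains both a complete item and a shift item.

Answer: No shift-reduce conflicts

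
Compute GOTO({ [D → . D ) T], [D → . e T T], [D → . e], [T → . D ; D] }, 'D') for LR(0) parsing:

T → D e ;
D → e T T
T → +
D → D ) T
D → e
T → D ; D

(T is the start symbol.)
{ [D → D . ) T], [T → D . ; D] }

GOTO(I, 'D') = CLOSURE({ [A → αX.β] : [A → α.Xβ] ∈ I, X = 'D' })

Items with dot before 'D', with the dot advanced:
  [D → . D ) T] → [D → D . ) T]
  [T → . D ; D] → [T → D . ; D]
Closure adds nothing (no advanced item has the dot before a non-terminal).

GOTO = { [D → D . ) T], [T → D . ; D] }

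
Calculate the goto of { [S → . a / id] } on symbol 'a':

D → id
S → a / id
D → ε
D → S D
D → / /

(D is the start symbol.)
GOTO(I, 'a') = CLOSURE({ [A → αX.β] : [A → α.Xβ] ∈ I, X = 'a' })

Items with dot before 'a', with the dot advanced:
  [S → . a / id] → [S → a . / id]
Closure adds nothing (no advanced item has the dot before a non-terminal).

GOTO = { [S → a . / id] }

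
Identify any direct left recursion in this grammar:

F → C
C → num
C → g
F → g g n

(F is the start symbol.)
No direct left recursion

F → C: starts with C
C → num: starts with num
C → g: starts with g
F → g g n: starts with g

No direct left recursion found.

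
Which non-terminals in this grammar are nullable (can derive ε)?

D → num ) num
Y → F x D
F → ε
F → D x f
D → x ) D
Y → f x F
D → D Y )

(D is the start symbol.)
{ 'F' }

A non-terminal is nullable if it can derive ε (the empty string): either it has an ε-production, or it has a production whose right-hand side consists entirely of nullable non-terminals.

ε-productions: F → ε
So F is immediately nullable.
No further non-terminal can be added: every production for the remaining non-terminals contains a terminal or a non-nullable non-terminal.
Nullable = { 'F' }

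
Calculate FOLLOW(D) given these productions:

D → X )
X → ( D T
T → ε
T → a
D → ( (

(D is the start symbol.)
{ $, ')', 'a' }

To compute FOLLOW(D), find every occurrence of D on a right-hand side N → α D β: add FIRST(β) \ {ε}, and if β is empty or nullable also add FOLLOW(N). Iterate to a fixed point.

D is the start symbol, so $ ∈ FOLLOW(D).
In X → ( D T: D is followed by T, add FIRST(T) \ {ε} = { 'a' }
  T is nullable, so also add FOLLOW(X)

The FOLLOW sets referred to above (computed the same way, to a fixed point):
  FOLLOW(X) = { ')' }

Taking the union: FOLLOW(D) = { $, ')', 'a' }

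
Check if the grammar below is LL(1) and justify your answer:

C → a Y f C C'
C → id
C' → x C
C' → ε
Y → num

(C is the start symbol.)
Relevant sets:
  FOLLOW(C') = { $, 'x' }

For C:
  PREDICT(C → a Y f C C') = { 'a' }
  PREDICT(C → id) = { 'id' }
For C':
  PREDICT(C' → x C) = { 'x' }
  PREDICT(C' → ε) = { $, 'x' }
Y has a single production, so nothing to check there.

Conflict found: Predict set conflict for C': { 'x' }
The grammar is NOT LL(1).

Answer: No. Predict set conflict for C': { 'x' }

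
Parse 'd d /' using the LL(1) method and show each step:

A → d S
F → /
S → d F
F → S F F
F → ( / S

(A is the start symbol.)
LL(1) parsing maintains a stack (initially the start symbol over $) and the input. At each step: if the stack top is a terminal, match it against the current input token; if it is a non-terminal N, replace it with the RHS of M[N, lookahead] (the unique production whose predict set contains the lookahead).

Stack is shown with the top on the left.

Stack  Input    Action
----------------------
A $    d d / $  output A → d S
d S $  d d / $  match 'd'
S $    d / $    output S → d F
d F $  d / $    match 'd'
F $    / $      output F → /
/ $    / $      match '/'
$      $        accept

The string is accepted.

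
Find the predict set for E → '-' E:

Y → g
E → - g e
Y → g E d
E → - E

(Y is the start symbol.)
{ '-' }

PREDICT(E → '-' E) = (FIRST(RHS) \ {ε}) ∪ (FOLLOW(E) if ε ∈ FIRST(RHS), i.e. RHS ⇒* ε)
FIRST('-' E) = { '-' }
ε ∉ FIRST('-' E), so FOLLOW(E) is not added.
PREDICT(E → '-' E) = { '-' }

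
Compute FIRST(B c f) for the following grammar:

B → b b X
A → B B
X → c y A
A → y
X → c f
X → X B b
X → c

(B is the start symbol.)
FIRST sets of the non-terminals involved (from the grammar, by fixed-point iteration):
  FIRST(B) = { 'b' }

To compute FIRST(B c f), process the symbols left to right:
Symbol B is a non-terminal. Add FIRST(B) \ {ε} = { 'b' }
B is not nullable (ε ∉ FIRST(B)), so stop here.
FIRST(B c f) = { 'b' }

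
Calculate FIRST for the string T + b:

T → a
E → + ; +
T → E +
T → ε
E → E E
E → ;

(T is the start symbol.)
{ '+', ';', 'a' }

FIRST sets of the non-terminals involved (from the grammar, by fixed-point iteration):
  FIRST(T) = { '+', ';', 'a', ε }

To compute FIRST(T + b), process the symbols left to right:
Symbol T is a non-terminal. Add FIRST(T) \ {ε} = { '+', ';', 'a' }
T is nullable (ε ∈ FIRST(T)), continue to the next symbol.
Symbol + is a terminal. Add '+' and stop.
FIRST(T + b) = { '+', ';', 'a' }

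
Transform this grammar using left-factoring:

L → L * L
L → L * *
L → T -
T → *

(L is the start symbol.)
L → L * L'
L' → L
L' → *
L → T -
T → *

Left-factoring transforms A → αβ₁ | αβ₂ into A → αA' and A' → β₁ | β₂
(α is the longest common prefix among the alternatives). Repeat until
no nonterminal has two alternatives with a common prefix.

Round 1: L has alternatives sharing prefix 'L *'. Introduce L': L → L * L'
  Add: L' → L
  Add: L' → *

No remaining common prefixes — done.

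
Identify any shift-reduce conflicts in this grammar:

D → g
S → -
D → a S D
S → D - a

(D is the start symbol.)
A shift-reduce conflict occurs when an LR(0) state has both:
  - a complete (reduce) item [A → α .] (dot at the end), and
  - a shift item [B → β . c γ] (dot before a terminal).

Augment with D' → D and build the canonical LR(0) collection (I0 = CLOSURE({[D' → . D]}), then GOTO on every symbol after a dot until no new states appear). It has 10 states:
  I0: { [D → . a S D], [D → . g], [D' → . D] }  — shift
  I1: { [D' → D .] }  — accept
  I2: { [D → . a S D], [D → . g], [D → a . S D], [S → . -], [S → . D - a] }  — shift
  I3: { [D → g .] }  — reduce
  I4: { [S → - .] }  — reduce
  I5: { [S → D . - a] }  — shift
  I6: { [D → . a S D], [D → . g], [D → a S . D] }  — shift
  I7: { [D → a S D .] }  — reduce
  I8: { [S → D - . a] }  — shift
  I9: { [S → D - a .] }  — reduce

No state contains both a complete item and a shift item.

Answer: No shift-reduce conflicts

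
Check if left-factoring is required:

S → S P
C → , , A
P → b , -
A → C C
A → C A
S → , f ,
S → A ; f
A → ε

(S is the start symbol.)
Left-factoring is needed when two productions for the same non-terminal
share a common prefix on the right-hand side.

Productions for S:
  S → S P
  S → , f ,
  S → A ; f
Productions for A:
  A → C C
  A → C A
  A → ε

Found common prefix 'C' in productions for A

Answer: Yes, A has productions with common prefix 'C'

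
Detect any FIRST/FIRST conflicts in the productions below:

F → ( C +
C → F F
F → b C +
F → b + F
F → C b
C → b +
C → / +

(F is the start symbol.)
Yes. F → '(' C '+' / F → C b on { '(' }; F → b C '+' / F → b '+' F on { 'b' }; F → b C '+' / F → C b on { 'b' }; F → b '+' F / F → C b on { 'b' }; C → F F / C → b '+' on { 'b' }; C → F F / C → '/' '+' on { '/' }

A FIRST/FIRST conflict occurs when two productions N → α and N → β for the same non-terminal have FIRST(α) ∩ FIRST(β) ≠ ∅ (with ε ∈ FIRST of a nullable right-hand side, so two nullable alternatives also conflict).

FIRST sets of the non-terminals at (or reachable through a nullable prefix from) the front of some alternative:
  FIRST(C) = { '(', '/', 'b' }
  FIRST(F) = { '(', '/', 'b' }

Productions for F:
  F → ( C +: FIRST = { '(' }
  F → b C +: FIRST = { 'b' }
  F → b + F: FIRST = { 'b' }
  F → C b: FIRST = { '(', '/', 'b' }
Productions for C:
  C → F F: FIRST = { '(', '/', 'b' }
  C → b +: FIRST = { 'b' }
  C → / +: FIRST = { '/' }

Conflict for F: F → ( C + and F → C b
  Overlap: { '(' }
Conflict for F: F → b C + and F → b + F
  Overlap: { 'b' }
Conflict for F: F → b C + and F → C b
  Overlap: { 'b' }
Conflict for F: F → b + F and F → C b
  Overlap: { 'b' }
Conflict for C: C → F F and C → b +
  Overlap: { 'b' }
Conflict for C: C → F F and C → / +
  Overlap: { '/' }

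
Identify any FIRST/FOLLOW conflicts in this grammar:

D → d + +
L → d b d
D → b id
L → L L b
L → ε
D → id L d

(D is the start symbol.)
A FIRST/FOLLOW conflict occurs when a non-terminal N has a nullable alternative N → β (β ⇒* ε) and another alternative N → α with FIRST(α) ∩ FOLLOW(N) ≠ ∅: on such a lookahead the parser cannot decide between expanding α and letting N vanish via β.

Nullable non-terminals: L.
FIRST sets used below: FIRST(L) = { 'b', 'd', ε }

L: nullable alternative(s) L → ε; FOLLOW(L) = { 'b', 'd' }
  L → d b d: FIRST \ {ε} = { 'd' } — overlaps FOLLOW(L) on { 'd' }: CONFLICT
  L → L L b: FIRST \ {ε} = { 'b', 'd' } — overlaps FOLLOW(L) on { 'b', 'd' }: CONFLICT
  L → ε: FIRST \ {ε} = { } — this is the only nullable alternative, skip

D has no nullable alternative, so no FIRST/FOLLOW check is needed there.

So the grammar has 2 FIRST/FOLLOW conflicts (marked CONFLICT above).

Answer: Yes. L → d b d with FOLLOW(L) on { 'd' }; L → L L b with FOLLOW(L) on { 'b', 'd' }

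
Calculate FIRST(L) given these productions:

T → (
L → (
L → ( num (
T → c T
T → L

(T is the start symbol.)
{ '(' }

To compute FIRST(L), examine every production with L on the left-hand side, reading each right-hand side left to right until a non-nullable symbol is reached.

From L → (:
  - '(' is a terminal: add '(' and stop
From L → ( num (:
  - '(' is a terminal: add '(' and stop

Collecting: FIRST(L) = { '(' }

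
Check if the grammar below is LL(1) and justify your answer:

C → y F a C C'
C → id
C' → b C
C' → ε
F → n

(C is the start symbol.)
No. Predict set conflict for C': { 'b' }

A grammar is LL(1) if for each non-terminal N with multiple productions, the predict sets of those productions are pairwise disjoint, where PREDICT(N → α) = (FIRST(α) \ {ε}) ∪ (FOLLOW(N) if α ⇒* ε).

Relevant sets:
  FOLLOW(C') = { $, 'b' }

For C:
  PREDICT(C → y F a C C') = { 'y' }
  PREDICT(C → id) = { 'id' }
For C':
  PREDICT(C' → b C) = { 'b' }
  PREDICT(C' → ε) = { $, 'b' }
F has a single production, so nothing to check there.

Conflict found: Predict set conflict for C': { 'b' }
The grammar is NOT LL(1).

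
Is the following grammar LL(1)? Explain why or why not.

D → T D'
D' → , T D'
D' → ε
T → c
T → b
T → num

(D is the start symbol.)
Yes, the grammar is LL(1).

A grammar is LL(1) if for each non-terminal N with multiple productions, the predict sets of those productions are pairwise disjoint, where PREDICT(N → α) = (FIRST(α) \ {ε}) ∪ (FOLLOW(N) if α ⇒* ε).

Relevant sets:
  FOLLOW(D') = { $ }

For D':
  PREDICT(D' → ',' T D') = { ',' }
  PREDICT(D' → ε) = { $ }
For T:
  PREDICT(T → c) = { 'c' }
  PREDICT(T → b) = { 'b' }
  PREDICT(T → num) = { 'num' }
D has a single production, so nothing to check there.

All predict sets are disjoint. The grammar IS LL(1).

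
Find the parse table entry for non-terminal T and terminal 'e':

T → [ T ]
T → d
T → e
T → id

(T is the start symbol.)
T → e

To find M[T, 'e'], we find productions for T where 'e' is in the predict set (PREDICT(N → α) = (FIRST(α) \ {ε}) ∪ (FOLLOW(N) if α ⇒* ε)).

T → [ T ]: PREDICT = { '[' }
T → d: PREDICT = { 'd' }
T → e: PREDICT = { 'e' }
  'e' is in predict set, so this production goes in M[T, 'e']
T → id: PREDICT = { 'id' }

M[T, 'e'] = T → e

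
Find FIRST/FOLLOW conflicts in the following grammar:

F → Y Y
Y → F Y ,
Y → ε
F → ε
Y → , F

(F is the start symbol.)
Yes. F → Y Y with FOLLOW(F) on { ',' }; Y → F Y ',' with FOLLOW(Y) on { ',' }; Y → ',' F with FOLLOW(Y) on { ',' }

A FIRST/FOLLOW conflict occurs when a non-terminal N has a nullable alternative N → β (β ⇒* ε) and another alternative N → α with FIRST(α) ∩ FOLLOW(N) ≠ ∅: on such a lookahead the parser cannot decide between expanding α and letting N vanish via β.

Nullable non-terminals: F, Y.
FIRST sets used below: FIRST(Y) = { ',', ε }, FIRST(F) = { ',', ε }

F: nullable alternative(s) F → Y Y, F → ε; FOLLOW(F) = { $, ',' }
  F → Y Y: FIRST \ {ε} = { ',' } — overlaps FOLLOW(F) on { ',' }: CONFLICT
  F → ε: FIRST \ {ε} = { } — disjoint from FOLLOW(F)

Y: nullable alternative(s) Y → ε; FOLLOW(Y) = { $, ',' }
  Y → F Y ,: FIRST \ {ε} = { ',' } — overlaps FOLLOW(Y) on { ',' }: CONFLICT
  Y → ε: FIRST \ {ε} = { } — this is the only nullable alternative, skip
  Y → , F: FIRST \ {ε} = { ',' } — overlaps FOLLOW(Y) on { ',' }: CONFLICT

So the grammar has 3 FIRST/FOLLOW conflicts (marked CONFLICT above).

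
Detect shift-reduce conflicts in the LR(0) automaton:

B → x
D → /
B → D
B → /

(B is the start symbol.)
Augment with B' → B and build the canonical LR(0) collection (I0 = CLOSURE({[B' → . B]}), then GOTO on every symbol after a dot until no new states appear). It has 5 states:
  I0: { [B → . /], [B → . D], [B → . x], [B' → . B], [D → . /] }  — shift
  I1: { [B → / .], [D → / .] }  — 2 reduces
  I2: { [B' → B .] }  — accept
  I3: { [B → D .] }  — reduce
  I4: { [B → x .] }  — reduce

No state contains both a complete item and a shift item.

Answer: No shift-reduce conflicts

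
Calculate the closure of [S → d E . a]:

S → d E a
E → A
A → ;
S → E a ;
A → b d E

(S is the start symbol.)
To compute CLOSURE, for each item [A → α.Bβ] where B is a non-terminal, add [B → .γ] for all productions B → γ; repeat for the newly added items until nothing changes.

Start with: [S → d E . a]
The dot precedes the terminal a, so nothing is added.

CLOSURE = { [S → d E . a] }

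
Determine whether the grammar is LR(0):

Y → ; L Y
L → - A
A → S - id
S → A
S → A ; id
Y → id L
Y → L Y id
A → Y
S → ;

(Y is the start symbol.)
No. Shift-reduce conflict between [S → ; .] and [L → . - A]

A grammar is LR(0) if no state in the canonical LR(0) collection has:
  - both a shift item (dot before a terminal) and a complete item (shift-reduce conflict), or
  - two or more complete items (reduce-reduce conflict; the accept item [Y' → Y .] counts as a complete item here).

Augment with Y' → Y and build the canonical LR(0) collection (I0 = CLOSURE({[Y' → . Y]}), then GOTO on every symbol after a dot until no new states appear). It has 19 states:
  I0: { [L → . - A], [Y → . ; L Y], [Y → . L Y id], [Y → . id L], [Y' → . Y] }  — shift
  I1: { [A → . S - id], [A → . Y], [L → - . A], [L → . - A], [S → . ;], [S → . A ; id], [S → . A], [Y → . ; L Y], [Y → . L Y id], [Y → . id L] }  — shift
  I2: { [L → . - A], [Y → ; . L Y] }  — shift
  I3: { [L → . - A], [Y → . ; L Y], [Y → . L Y id], [Y → . id L], [Y → L . Y id] }  — shift
  I4: { [Y' → Y .] }  — accept
  I5: { [L → . - A], [Y → id . L] }  — shift
  I6: { [Y → id L .] }  — reduce
  I7: { [Y → L Y . id] }  — shift
  I8: { [Y → L Y id .] }  — reduce
  I9: { [L → . - A], [Y → . ; L Y], [Y → . L Y id], [Y → . id L], [Y → ; L . Y] }  — shift
  I10: { [Y → ; L Y .] }  — reduce
  I11: { [L → . - A], [S → ; .], [Y → ; . L Y] }  — shift, reduce
  I12: { [L → - A .], [S → A . ; id], [S → A .] }  — shift, 2 reduces
  I13: { [A → S . - id] }  — shift
  I14: { [A → Y .] }  — reduce
  I15: { [A → S - . id] }  — shift
  I16: { [A → S - id .] }  — reduce
  I17: { [S → A ; . id] }  — shift
  I18: { [S → A ; id .] }  — reduce

Conflict in state I11:
  Shift-reduce conflict between [S → ; .] and [L → . - A]
So the grammar is NOT LR(0).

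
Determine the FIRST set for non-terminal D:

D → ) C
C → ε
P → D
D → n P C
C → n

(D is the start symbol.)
{ ')', 'n' }

From D → ) C:
  - ')' is a terminal: add ')' and stop
From D → n P C:
  - n is a terminal: add 'n' and stop

Collecting: FIRST(D) = { ')', 'n' }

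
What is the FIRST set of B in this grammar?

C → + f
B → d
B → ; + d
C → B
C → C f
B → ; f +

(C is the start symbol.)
{ ';', 'd' }

From B → d:
  - d is a terminal: add 'd' and stop
From B → ; + d:
  - ';' is a terminal: add ';' and stop
From B → ; f +:
  - ';' is a terminal: add ';' and stop

Collecting: FIRST(B) = { ';', 'd' }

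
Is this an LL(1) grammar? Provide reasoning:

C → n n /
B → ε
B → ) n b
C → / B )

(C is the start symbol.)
A grammar is LL(1) if for each non-terminal N with multiple productions, the predict sets of those productions are pairwise disjoint, where PREDICT(N → α) = (FIRST(α) \ {ε}) ∪ (FOLLOW(N) if α ⇒* ε).

Relevant sets:
  FOLLOW(B) = { ')' }

For C:
  PREDICT(C → n n '/') = { 'n' }
  PREDICT(C → '/' B ')') = { '/' }
For B:
  PREDICT(B → ε) = { ')' }
  PREDICT(B → ')' n b) = { ')' }

Conflict found: Predict set conflict for B: { ')' }
The grammar is NOT LL(1).

Answer: No. Predict set conflict for B: { ')' }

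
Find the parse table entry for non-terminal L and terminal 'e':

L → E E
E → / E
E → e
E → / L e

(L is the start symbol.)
To find M[L, 'e'], we find productions for L where 'e' is in the predict set (PREDICT(N → α) = (FIRST(α) \ {ε}) ∪ (FOLLOW(N) if α ⇒* ε)).

Relevant sets:
  FIRST(E) = { '/', 'e' }

L → E E: PREDICT = { '/', 'e' }
  'e' is in predict set, so this production goes in M[L, 'e']

M[L, 'e'] = L → E E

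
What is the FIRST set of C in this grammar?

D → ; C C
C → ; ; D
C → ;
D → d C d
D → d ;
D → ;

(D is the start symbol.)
{ ';' }

To compute FIRST(C), examine every production with C on the left-hand side, reading each right-hand side left to right until a non-nullable symbol is reached.

From C → ; ; D:
  - ';' is a terminal: add ';' and stop
From C → ;:
  - ';' is a terminal: add ';' and stop

Collecting: FIRST(C) = { ';' }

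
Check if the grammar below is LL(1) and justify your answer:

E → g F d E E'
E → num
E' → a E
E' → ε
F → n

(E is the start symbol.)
No. Predict set conflict for E': { 'a' }

A grammar is LL(1) if for each non-terminal N with multiple productions, the predict sets of those productions are pairwise disjoint, where PREDICT(N → α) = (FIRST(α) \ {ε}) ∪ (FOLLOW(N) if α ⇒* ε).

Relevant sets:
  FOLLOW(E') = { $, 'a' }

For E:
  PREDICT(E → g F d E E') = { 'g' }
  PREDICT(E → num) = { 'num' }
For E':
  PREDICT(E' → a E) = { 'a' }
  PREDICT(E' → ε) = { $, 'a' }
F has a single production, so nothing to check there.

Conflict found: Predict set conflict for E': { 'a' }
The grammar is NOT LL(1).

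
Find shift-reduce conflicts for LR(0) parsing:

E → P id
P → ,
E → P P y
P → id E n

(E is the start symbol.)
A shift-reduce conflict occurs when an LR(0) state has both:
  - a complete (reduce) item [A → α .] (dot at the end), and
  - a shift item [B → β . c γ] (dot before a terminal).

Augment with E' → E and build the canonical LR(0) collection (I0 = CLOSURE({[E' → . E]}), then GOTO on every symbol after a dot until no new states appear). It has 10 states:
  I0: { [E → . P P y], [E → . P id], [E' → . E], [P → . ,], [P → . id E n] }  — shift
  I1: { [P → , .] }  — reduce
  I2: { [E' → E .] }  — accept
  I3: { [E → P . P y], [E → P . id], [P → . ,], [P → . id E n] }  — shift
  I4: { [E → . P P y], [E → . P id], [P → . ,], [P → . id E n], [P → id . E n] }  — shift
  I5: { [P → id E . n] }  — shift
  I6: { [P → id E n .] }  — reduce
  I7: { [E → P P . y] }  — shift
  I8: { [E → . P P y], [E → . P id], [E → P id .], [P → . ,], [P → . id E n], [P → id . E n] }  — shift, reduce
  I9: { [E → P P y .] }  — reduce

I8 contains reduce item [E → P id .] and shift items [P → . ,], [P → . id E n] — shift-reduce conflict.

Answer: Yes — I8: [E → P id .] vs [P → . ,]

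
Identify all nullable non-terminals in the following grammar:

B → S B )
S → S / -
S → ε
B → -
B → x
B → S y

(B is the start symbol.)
ε-productions: S → ε
So S is immediately nullable.
No further non-terminal can be added: every production for the remaining non-terminals contains a terminal or a non-nullable non-terminal.
Nullable = { 'S' }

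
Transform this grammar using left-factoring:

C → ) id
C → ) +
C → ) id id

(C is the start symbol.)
Left-factoring transforms A → αβ₁ | αβ₂ into A → αA' and A' → β₁ | β₂
(α is the longest common prefix among the alternatives). Repeat until
no nonterminal has two alternatives with a common prefix.

Round 1: C has alternatives sharing prefix ')'. Introduce C': C → ) C'
  Add: C' → id
  Add: C' → +
  Add: C' → id id

Round 2: C' has alternatives sharing prefix 'id'. Introduce C'': C' → id C''
  Add: C'' → ε
  Add: C'' → id

No remaining common prefixes — done.

Resulting grammar:
C → ) C'
C' → id C''
C'' → ε
C'' → id
C' → +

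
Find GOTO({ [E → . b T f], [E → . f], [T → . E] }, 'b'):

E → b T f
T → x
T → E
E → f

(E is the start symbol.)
GOTO(I, 'b') = CLOSURE({ [A → αX.β] : [A → α.Xβ] ∈ I, X = 'b' })

Items with dot before 'b', with the dot advanced:
  [E → . b T f] → [E → b . T f]
Closure of the advanced items:
  [E → b . T f] has the dot before T: add [T → . x], [T → . E]
  [T → . E] has the dot before E: add [E → . b T f], [E → . f]

GOTO = { [E → . b T f], [E → . f], [E → b . T f], [T → . E], [T → . x] }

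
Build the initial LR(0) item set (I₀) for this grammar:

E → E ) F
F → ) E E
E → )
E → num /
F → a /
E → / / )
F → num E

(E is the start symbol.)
{ [E → . )], [E → . / / )], [E → . E ) F], [E → . num /], [E' → . E] }

First, augment the grammar with E' → E
I₀ = CLOSURE({ [E' → . E] }):
  [E' → . E] has the dot before E: add [E → . E ) F], [E → . )], [E → . num /], [E → . / / )]
No further items can be added.

I₀ = { [E → . )], [E → . / / )], [E → . E ) F], [E → . num /], [E' → . E] }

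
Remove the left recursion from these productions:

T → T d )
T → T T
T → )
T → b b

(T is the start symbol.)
T is directly left-recursive. The standard transformation for
  A → A α₁ | ... | A α_m | β₁ | ... | β_n
is
  A  → β₁ A' | ... | β_n A'
  A' → α₁ A' | ... | α_m A' | ε

T → ) becomes T → ) T'
T → b b becomes T → b b T'
T → T d ) becomes T' → d ) T'
T → T T becomes T' → T T'
Add T' → ε

Resulting grammar:
T → ) T'
T → b b T'
T' → d ) T'
T' → T T'
T' → ε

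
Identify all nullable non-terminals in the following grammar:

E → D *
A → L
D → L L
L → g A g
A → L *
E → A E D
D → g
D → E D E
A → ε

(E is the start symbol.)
ε-productions: A → ε
So A is immediately nullable.
No further non-terminal can be added: every production for the remaining non-terminals contains a terminal or a non-nullable non-terminal.
Nullable = { 'A' }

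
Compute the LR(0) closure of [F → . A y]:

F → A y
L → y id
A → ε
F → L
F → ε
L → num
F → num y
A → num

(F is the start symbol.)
Start with: [F → . A y]
  [F → . A y] has the dot before A: add [A → .], [A → . num]
No further items can be added.

CLOSURE = { [A → . num], [A → .], [F → . A y] }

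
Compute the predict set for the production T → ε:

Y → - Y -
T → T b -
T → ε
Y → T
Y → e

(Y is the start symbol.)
{ $, '-', 'b' }

PREDICT(T → ε) = (FIRST(RHS) \ {ε}) ∪ (FOLLOW(T) if ε ∈ FIRST(RHS), i.e. RHS ⇒* ε)
The right-hand side is ε (FIRST(ε) = { ε }), so the predict set is FOLLOW(T) = { $, '-', 'b' }
PREDICT(T → ε) = { $, '-', 'b' }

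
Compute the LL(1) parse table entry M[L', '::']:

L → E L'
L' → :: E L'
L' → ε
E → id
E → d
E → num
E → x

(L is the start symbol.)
To find M[L', '::'], we find productions for L' where '::' is in the predict set (PREDICT(N → α) = (FIRST(α) \ {ε}) ∪ (FOLLOW(N) if α ⇒* ε)).

Relevant sets:
  FOLLOW(L') = { $ }

L' → :: E L': PREDICT = { '::' }
  '::' is in predict set, so this production goes in M[L', '::']
L' → ε: PREDICT = { $ }

M[L', '::'] = L' → :: E L'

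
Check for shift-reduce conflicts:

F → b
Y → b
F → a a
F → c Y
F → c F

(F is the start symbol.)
No shift-reduce conflicts

A shift-reduce conflict occurs when an LR(0) state has both:
  - a complete (reduce) item [A → α .] (dot at the end), and
  - a shift item [B → β . c γ] (dot before a terminal).

Augment with F' → F and build the canonical LR(0) collection (I0 = CLOSURE({[F' → . F]}), then GOTO on every symbol after a dot until no new states appear). It has 9 states:
  I0: { [F → . a a], [F → . b], [F → . c F], [F → . c Y], [F' → . F] }  — shift
  I1: { [F' → F .] }  — accept
  I2: { [F → a . a] }  — shift
  I3: { [F → b .] }  — reduce
  I4: { [F → . a a], [F → . b], [F → . c F], [F → . c Y], [F → c . F], [F → c . Y], [Y → . b] }  — shift
  I5: { [F → c F .] }  — reduce
  I6: { [F → c Y .] }  — reduce
  I7: { [F → b .], [Y → b .] }  — 2 reduces
  I8: { [F → a a .] }  — reduce

No state contains both a complete item and a shift item.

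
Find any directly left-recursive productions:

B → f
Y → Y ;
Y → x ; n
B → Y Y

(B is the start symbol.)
Yes, Y is left-recursive

Direct left recursion occurs when N → N α for some non-terminal N (the right-hand side begins with the left-hand side itself).

B → f: starts with f
Y → Y ;: LEFT RECURSIVE (starts with Y)
Y → x ; n: starts with x
B → Y Y: starts with Y

The grammar has direct left recursion on: Y.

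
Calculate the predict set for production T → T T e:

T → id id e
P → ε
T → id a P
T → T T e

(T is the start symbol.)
{ 'id' }

PREDICT(T → T T e) = (FIRST(RHS) \ {ε}) ∪ (FOLLOW(T) if ε ∈ FIRST(RHS), i.e. RHS ⇒* ε)
FIRST(T) = { 'id' }
FIRST(T T e) = { 'id' }
ε ∉ FIRST(T T e), so FOLLOW(T) is not added.
PREDICT(T → T T e) = { 'id' }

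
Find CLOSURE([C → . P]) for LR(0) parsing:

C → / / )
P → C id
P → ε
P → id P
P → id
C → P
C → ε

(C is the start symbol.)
{ [C → . / / )], [C → . P], [C → .], [P → . C id], [P → . id P], [P → . id], [P → .] }

To compute CLOSURE, for each item [A → α.Bβ] where B is a non-terminal, add [B → .γ] for all productions B → γ; repeat for the newly added items until nothing changes.

Start with: [C → . P]
  [C → . P] has the dot before P: add [P → . C id], [P → .], [P → . id P], [P → . id]
  [P → . C id] has the dot before C: add [C → . / / )], [C → .]
No further items can be added.

CLOSURE = { [C → . / / )], [C → . P], [C → .], [P → . C id], [P → . id P], [P → . id], [P → .] }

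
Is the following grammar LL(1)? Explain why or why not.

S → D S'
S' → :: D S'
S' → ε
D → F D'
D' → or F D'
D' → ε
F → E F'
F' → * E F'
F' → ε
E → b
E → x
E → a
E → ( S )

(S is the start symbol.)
A grammar is LL(1) if for each non-terminal N with multiple productions, the predict sets of those productions are pairwise disjoint, where PREDICT(N → α) = (FIRST(α) \ {ε}) ∪ (FOLLOW(N) if α ⇒* ε).

Relevant sets:
  FOLLOW(S') = { $, ')' }
  FOLLOW(D') = { $, ')', '::' }
  FOLLOW(F') = { $, ')', '::', 'or' }

For S':
  PREDICT(S' → :: D S') = { '::' }
  PREDICT(S' → ε) = { $, ')' }
For D':
  PREDICT(D' → or F D') = { 'or' }
  PREDICT(D' → ε) = { $, ')', '::' }
For F':
  PREDICT(F' → '*' E F') = { '*' }
  PREDICT(F' → ε) = { $, ')', '::', 'or' }
For E:
  PREDICT(E → b) = { 'b' }
  PREDICT(E → x) = { 'x' }
  PREDICT(E → a) = { 'a' }
  PREDICT(E → '(' S ')') = { '(' }
S, D, F have a single production, so nothing to check there.

All predict sets are disjoint. The grammar IS LL(1).

Answer: Yes, the grammar is LL(1).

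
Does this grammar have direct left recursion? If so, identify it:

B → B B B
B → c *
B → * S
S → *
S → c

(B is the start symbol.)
Yes, B is left-recursive

Direct left recursion occurs when N → N α for some non-terminal N (the right-hand side begins with the left-hand side itself).

B → B B B: LEFT RECURSIVE (starts with B)
B → c *: starts with c
B → * S: starts with '*'
S → *: starts with '*'
S → c: starts with c

The grammar has direct left recursion on: B.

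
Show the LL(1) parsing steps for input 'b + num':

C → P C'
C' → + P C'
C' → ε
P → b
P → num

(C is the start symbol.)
LL(1) parsing maintains a stack (initially the start symbol over $) and the input. At each step: if the stack top is a terminal, match it against the current input token; if it is a non-terminal N, replace it with the RHS of M[N, lookahead] (the unique production whose predict set contains the lookahead).

Stack is shown with the top on the left.

Stack     Input      Action
---------------------------
C $       b + num $  output C → P C'
P C' $    b + num $  output P → b
b C' $    b + num $  match 'b'
C' $      + num $    output C' → + P C'
+ P C' $  + num $    match '+'
P C' $    num $      output P → num
num C' $  num $      match 'num'
C' $      $          output C' → ε
$         $          accept

The string is accepted.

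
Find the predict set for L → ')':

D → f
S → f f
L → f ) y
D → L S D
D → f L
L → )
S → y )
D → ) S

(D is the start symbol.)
{ ')' }

PREDICT(L → ')') = (FIRST(RHS) \ {ε}) ∪ (FOLLOW(L) if ε ∈ FIRST(RHS), i.e. RHS ⇒* ε)
FIRST(')') = { ')' }
ε ∉ FIRST(')'), so FOLLOW(L) is not added.
PREDICT(L → ')') = { ')' }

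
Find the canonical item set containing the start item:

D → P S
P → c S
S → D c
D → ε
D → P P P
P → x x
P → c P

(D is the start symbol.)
First, augment the grammar with D' → D
I₀ = CLOSURE({ [D' → . D] }):
  [D' → . D] has the dot before D: add [D → . P S], [D → .], [D → . P P P]
  [D → . P S] has the dot before P: add [P → . c S], [P → . x x], [P → . c P]
No further items can be added.

I₀ = { [D → . P P P], [D → . P S], [D → .], [D' → . D], [P → . c P], [P → . c S], [P → . x x] }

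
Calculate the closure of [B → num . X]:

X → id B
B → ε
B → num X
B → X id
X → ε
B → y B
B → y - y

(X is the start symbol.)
{ [B → num . X], [X → . id B], [X → .] }

To compute CLOSURE, for each item [A → α.Bβ] where B is a non-terminal, add [B → .γ] for all productions B → γ; repeat for the newly added items until nothing changes.

Start with: [B → num . X]
  [B → num . X] has the dot before X: add [X → . id B], [X → .]
No further items can be added.

CLOSURE = { [B → num . X], [X → . id B], [X → .] }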